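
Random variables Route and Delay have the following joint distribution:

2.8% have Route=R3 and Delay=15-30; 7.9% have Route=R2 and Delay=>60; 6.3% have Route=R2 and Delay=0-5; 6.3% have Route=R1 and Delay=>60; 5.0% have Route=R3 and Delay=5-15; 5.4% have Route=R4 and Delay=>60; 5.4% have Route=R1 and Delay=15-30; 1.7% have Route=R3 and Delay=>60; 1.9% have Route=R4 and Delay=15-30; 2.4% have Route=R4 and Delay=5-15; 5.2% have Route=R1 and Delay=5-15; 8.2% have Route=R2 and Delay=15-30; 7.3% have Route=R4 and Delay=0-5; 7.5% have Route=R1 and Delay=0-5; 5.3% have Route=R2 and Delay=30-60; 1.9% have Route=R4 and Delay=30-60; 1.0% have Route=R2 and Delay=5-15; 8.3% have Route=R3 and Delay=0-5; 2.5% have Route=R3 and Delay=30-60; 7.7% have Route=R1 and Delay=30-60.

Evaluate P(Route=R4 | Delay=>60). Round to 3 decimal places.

P(Delay=>60) = 0.063 + 0.079 + 0.017 + 0.054 = 0.213.
P(Route=R4 | Delay=>60) = 0.054/0.213 = 0.254.

0.254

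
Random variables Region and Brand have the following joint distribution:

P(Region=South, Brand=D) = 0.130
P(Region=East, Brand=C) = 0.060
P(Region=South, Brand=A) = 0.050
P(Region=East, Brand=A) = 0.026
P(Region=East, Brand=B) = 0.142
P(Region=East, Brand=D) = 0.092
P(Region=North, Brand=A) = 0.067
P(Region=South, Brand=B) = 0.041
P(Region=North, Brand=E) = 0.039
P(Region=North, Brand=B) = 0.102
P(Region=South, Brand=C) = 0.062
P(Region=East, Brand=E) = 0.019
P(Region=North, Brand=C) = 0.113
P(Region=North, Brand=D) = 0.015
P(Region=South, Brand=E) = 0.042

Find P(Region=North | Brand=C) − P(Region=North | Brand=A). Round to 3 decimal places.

0.012

P(Brand=C) = 0.113 + 0.062 + 0.060 = 0.235; P(Region=North | Brand=C) = 0.113/0.235 = 0.4809.
P(Brand=A) = 0.067 + 0.050 + 0.026 = 0.143; P(Region=North | Brand=A) = 0.067/0.143 = 0.4685.
Difference = 0.012.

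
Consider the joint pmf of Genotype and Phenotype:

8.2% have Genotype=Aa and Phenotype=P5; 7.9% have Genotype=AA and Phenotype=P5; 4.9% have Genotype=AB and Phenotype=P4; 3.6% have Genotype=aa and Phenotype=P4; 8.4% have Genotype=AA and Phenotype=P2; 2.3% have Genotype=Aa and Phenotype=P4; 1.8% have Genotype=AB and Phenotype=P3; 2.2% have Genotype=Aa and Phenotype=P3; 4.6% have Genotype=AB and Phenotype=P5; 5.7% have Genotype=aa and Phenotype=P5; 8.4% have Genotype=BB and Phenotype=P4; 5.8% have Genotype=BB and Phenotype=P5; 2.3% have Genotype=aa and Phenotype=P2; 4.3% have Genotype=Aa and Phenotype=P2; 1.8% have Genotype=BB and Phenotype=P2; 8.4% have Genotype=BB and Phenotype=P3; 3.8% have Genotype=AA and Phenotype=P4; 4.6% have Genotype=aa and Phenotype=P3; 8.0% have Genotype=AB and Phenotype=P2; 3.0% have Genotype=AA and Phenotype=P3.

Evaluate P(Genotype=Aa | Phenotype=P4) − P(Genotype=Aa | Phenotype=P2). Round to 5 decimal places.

P(Phenotype=P4) = 0.038 + 0.023 + 0.036 + 0.049 + 0.084 = 0.230; P(Genotype=Aa | Phenotype=P4) = 0.023/0.230 = 0.100000.
P(Phenotype=P2) = 0.084 + 0.043 + 0.023 + 0.080 + 0.018 = 0.248; P(Genotype=Aa | Phenotype=P2) = 0.043/0.248 = 0.173387.
Difference = -0.07339.

-0.07339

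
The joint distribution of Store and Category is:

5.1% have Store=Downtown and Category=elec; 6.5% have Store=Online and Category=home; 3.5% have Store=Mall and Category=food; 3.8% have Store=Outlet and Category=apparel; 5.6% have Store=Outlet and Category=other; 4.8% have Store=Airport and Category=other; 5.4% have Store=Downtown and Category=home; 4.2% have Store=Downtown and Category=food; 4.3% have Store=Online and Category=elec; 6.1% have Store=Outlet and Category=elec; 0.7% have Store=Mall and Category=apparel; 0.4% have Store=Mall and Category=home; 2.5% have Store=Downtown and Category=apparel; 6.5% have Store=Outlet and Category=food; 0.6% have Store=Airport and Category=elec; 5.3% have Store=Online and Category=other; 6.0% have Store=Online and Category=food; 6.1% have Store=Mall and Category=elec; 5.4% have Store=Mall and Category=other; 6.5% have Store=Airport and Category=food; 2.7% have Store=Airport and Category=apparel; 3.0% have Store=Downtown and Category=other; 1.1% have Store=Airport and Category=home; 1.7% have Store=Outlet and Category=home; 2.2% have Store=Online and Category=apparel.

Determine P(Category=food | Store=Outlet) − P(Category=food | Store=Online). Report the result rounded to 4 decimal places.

0.0273

P(Store=Outlet) = 0.065 + 0.038 + 0.061 + 0.017 + 0.056 = 0.237; P(Category=food | Store=Outlet) = 0.065/0.237 = 0.27426.
P(Store=Online) = 0.060 + 0.022 + 0.043 + 0.065 + 0.053 = 0.243; P(Category=food | Store=Online) = 0.060/0.243 = 0.24691.
Difference = 0.0273.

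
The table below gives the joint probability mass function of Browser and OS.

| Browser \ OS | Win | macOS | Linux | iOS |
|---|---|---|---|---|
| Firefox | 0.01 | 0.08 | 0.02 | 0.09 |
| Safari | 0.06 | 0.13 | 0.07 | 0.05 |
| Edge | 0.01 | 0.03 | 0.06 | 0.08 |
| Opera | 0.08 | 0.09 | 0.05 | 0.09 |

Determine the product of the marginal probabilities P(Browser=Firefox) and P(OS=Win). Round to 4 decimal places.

P(Browser=Firefox) = 0.01 + 0.08 + 0.02 + 0.09 = 0.20.
P(OS=Win) = 0.01 + 0.06 + 0.01 + 0.08 = 0.16.
Product: 0.20 × 0.16 = 0.0320.

0.0320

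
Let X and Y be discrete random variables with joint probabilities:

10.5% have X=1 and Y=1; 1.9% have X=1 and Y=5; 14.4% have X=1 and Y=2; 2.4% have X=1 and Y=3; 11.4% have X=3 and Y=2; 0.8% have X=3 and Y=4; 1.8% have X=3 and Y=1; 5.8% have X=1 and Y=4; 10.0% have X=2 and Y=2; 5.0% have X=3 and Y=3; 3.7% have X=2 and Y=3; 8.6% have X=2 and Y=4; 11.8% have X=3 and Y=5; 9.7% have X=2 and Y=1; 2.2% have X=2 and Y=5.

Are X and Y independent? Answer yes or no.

P(X=3) = 0.308 and P(Y=5) = 0.159, so their product is 0.04897, but P(X=3, Y=5) = 0.118. Since these differ, X and Y are not independent.

no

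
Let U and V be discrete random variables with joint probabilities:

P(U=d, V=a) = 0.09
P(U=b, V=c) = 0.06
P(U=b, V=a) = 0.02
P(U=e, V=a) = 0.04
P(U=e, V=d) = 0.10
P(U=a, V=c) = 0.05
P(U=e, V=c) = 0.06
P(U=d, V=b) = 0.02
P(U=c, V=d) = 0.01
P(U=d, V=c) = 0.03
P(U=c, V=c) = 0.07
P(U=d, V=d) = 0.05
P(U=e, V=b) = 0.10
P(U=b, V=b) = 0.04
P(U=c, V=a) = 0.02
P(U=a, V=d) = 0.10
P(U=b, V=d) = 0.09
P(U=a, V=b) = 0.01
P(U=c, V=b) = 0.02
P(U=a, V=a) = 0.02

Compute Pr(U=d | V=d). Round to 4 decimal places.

0.1429

P(V=d) = 0.10 + 0.09 + 0.01 + 0.05 + 0.10 = 0.35.
P(U=d | V=d) = 0.05/0.35 = 0.1429.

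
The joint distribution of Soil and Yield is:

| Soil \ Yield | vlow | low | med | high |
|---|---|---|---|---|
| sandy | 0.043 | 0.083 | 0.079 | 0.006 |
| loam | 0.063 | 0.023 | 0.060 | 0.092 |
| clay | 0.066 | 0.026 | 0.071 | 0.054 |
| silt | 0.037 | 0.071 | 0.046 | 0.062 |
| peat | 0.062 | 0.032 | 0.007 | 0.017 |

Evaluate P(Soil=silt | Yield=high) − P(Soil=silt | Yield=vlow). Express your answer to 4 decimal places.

P(Yield=high) = 0.006 + 0.092 + 0.054 + 0.062 + 0.017 = 0.231; P(Soil=silt | Yield=high) = 0.062/0.231 = 0.26840.
P(Yield=vlow) = 0.043 + 0.063 + 0.066 + 0.037 + 0.062 = 0.271; P(Soil=silt | Yield=vlow) = 0.037/0.271 = 0.13653.
Difference = 0.1319.

0.1319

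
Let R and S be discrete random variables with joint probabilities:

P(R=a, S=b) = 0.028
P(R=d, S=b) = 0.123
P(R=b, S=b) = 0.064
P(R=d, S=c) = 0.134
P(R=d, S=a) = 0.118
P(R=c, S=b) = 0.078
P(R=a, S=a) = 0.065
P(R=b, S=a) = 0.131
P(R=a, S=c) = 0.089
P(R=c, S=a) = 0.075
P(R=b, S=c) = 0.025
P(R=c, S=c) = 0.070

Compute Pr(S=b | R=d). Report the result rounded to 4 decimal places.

0.3280

P(R=d) = 0.118 + 0.123 + 0.134 = 0.375.
P(S=b | R=d) = 0.123/0.375 = 0.3280.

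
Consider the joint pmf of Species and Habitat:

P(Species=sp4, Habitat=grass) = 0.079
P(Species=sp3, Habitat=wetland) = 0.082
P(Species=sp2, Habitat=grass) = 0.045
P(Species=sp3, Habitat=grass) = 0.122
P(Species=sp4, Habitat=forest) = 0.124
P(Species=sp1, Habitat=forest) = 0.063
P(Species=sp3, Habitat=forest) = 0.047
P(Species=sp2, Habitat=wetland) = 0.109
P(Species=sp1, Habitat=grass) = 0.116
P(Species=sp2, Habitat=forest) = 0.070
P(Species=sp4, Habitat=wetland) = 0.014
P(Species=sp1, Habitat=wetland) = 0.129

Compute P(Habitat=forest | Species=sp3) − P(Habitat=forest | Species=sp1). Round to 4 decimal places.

-0.0173

P(Species=sp3) = 0.047 + 0.122 + 0.082 = 0.251; P(Habitat=forest | Species=sp3) = 0.047/0.251 = 0.18725.
P(Species=sp1) = 0.063 + 0.116 + 0.129 = 0.308; P(Habitat=forest | Species=sp1) = 0.063/0.308 = 0.20455.
Difference = -0.0173.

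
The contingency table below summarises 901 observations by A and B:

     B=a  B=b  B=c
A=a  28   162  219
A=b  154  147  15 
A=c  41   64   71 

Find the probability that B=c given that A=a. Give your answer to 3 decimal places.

0.535

Total with A=a: 28 + 162 + 219 = 409.
P(B=c | A=a) = 219/409 = 0.535.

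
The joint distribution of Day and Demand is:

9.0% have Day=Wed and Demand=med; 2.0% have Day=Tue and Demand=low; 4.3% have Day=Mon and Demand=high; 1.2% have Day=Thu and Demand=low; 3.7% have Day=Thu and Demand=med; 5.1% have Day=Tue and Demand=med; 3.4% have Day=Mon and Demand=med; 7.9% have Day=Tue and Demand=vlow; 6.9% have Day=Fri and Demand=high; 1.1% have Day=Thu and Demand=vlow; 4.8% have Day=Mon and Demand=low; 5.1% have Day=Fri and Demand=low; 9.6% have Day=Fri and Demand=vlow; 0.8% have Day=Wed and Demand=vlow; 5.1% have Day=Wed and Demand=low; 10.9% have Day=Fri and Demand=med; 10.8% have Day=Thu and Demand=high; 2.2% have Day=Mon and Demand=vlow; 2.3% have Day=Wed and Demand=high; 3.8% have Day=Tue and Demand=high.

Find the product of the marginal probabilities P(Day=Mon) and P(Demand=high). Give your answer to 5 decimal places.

P(Day=Mon) = 0.022 + 0.048 + 0.034 + 0.043 = 0.147.
P(Demand=high) = 0.043 + 0.038 + 0.023 + 0.108 + 0.069 = 0.281.
Product: 0.147 × 0.281 = 0.04131.

0.04131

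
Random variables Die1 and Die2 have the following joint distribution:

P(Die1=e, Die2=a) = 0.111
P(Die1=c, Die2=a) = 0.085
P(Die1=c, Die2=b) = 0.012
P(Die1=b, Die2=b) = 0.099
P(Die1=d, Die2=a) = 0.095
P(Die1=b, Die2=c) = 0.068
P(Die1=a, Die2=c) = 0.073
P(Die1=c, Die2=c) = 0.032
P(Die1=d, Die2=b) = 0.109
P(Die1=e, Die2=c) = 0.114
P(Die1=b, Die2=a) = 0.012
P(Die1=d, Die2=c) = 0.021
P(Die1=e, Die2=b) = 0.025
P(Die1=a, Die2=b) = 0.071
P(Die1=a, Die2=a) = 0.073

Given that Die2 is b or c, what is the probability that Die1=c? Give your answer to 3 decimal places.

P(Die2=b) = 0.071 + 0.099 + 0.012 + 0.109 + 0.025 = 0.316.
P(Die2=c) = 0.073 + 0.068 + 0.032 + 0.021 + 0.114 = 0.308.
P(Die2 ∈ {b, c}) = 0.316 + 0.308 = 0.624; P(Die1=c, Die2 ∈ {b, c}) = 0.012 + 0.032 = 0.044.
P(Die1=c | Die2 ∈ {b, c}) = 0.044/0.624 = 0.071.

0.071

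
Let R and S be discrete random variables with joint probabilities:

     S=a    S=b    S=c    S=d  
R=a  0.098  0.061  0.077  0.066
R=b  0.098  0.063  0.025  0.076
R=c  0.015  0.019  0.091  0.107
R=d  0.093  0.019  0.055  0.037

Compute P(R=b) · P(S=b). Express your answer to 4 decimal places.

P(R=b) = 0.098 + 0.063 + 0.025 + 0.076 = 0.262.
P(S=b) = 0.061 + 0.063 + 0.019 + 0.019 = 0.162.
Product: 0.262 × 0.162 = 0.0424.

0.0424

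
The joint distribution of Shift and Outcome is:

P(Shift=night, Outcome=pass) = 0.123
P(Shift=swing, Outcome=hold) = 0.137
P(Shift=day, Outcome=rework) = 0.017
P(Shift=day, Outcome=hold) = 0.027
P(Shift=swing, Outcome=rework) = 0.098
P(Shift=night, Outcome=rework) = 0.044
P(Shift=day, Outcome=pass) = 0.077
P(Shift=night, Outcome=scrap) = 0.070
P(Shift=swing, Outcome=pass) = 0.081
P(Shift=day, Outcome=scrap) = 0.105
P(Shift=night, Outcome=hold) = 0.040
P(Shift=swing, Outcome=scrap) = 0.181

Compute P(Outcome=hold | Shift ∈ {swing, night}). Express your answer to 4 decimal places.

P(Shift=swing) = 0.081 + 0.098 + 0.181 + 0.137 = 0.497.
P(Shift=night) = 0.123 + 0.044 + 0.070 + 0.040 = 0.277.
P(Shift ∈ {swing, night}) = 0.497 + 0.277 = 0.774; P(Outcome=hold, Shift ∈ {swing, night}) = 0.137 + 0.040 = 0.177.
P(Outcome=hold | Shift ∈ {swing, night}) = 0.177/0.774 = 0.2287.

0.2287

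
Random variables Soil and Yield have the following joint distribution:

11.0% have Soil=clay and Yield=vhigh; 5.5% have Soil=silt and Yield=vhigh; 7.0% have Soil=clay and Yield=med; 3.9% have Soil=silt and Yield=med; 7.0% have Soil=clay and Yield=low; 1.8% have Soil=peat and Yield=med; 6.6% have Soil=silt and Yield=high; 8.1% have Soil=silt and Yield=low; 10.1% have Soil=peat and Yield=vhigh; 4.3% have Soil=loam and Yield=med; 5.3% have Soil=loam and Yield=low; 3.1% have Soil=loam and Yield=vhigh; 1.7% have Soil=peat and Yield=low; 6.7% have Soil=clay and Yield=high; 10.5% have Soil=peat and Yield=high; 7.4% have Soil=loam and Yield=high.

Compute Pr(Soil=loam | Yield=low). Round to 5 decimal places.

P(Yield=low) = 0.053 + 0.070 + 0.081 + 0.017 = 0.221.
P(Soil=loam | Yield=low) = 0.053/0.221 = 0.23982.

0.23982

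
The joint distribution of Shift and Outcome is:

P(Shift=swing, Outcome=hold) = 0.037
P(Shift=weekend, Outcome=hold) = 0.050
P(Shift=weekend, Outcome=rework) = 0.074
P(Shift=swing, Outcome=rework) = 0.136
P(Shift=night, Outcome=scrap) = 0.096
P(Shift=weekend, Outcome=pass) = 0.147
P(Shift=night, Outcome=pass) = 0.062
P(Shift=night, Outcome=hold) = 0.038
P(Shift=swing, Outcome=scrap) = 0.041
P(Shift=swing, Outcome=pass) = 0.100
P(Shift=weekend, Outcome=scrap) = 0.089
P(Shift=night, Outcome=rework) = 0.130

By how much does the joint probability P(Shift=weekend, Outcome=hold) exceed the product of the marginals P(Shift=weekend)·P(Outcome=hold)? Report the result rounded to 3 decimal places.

P(Shift=weekend) = 0.147 + 0.074 + 0.089 + 0.050 = 0.360.
P(Outcome=hold) = 0.037 + 0.038 + 0.050 = 0.125.
P(Shift=weekend, Outcome=hold) − P(Shift=weekend)P(Outcome=hold) = 0.050 − 0.360×0.125 = 0.005.

0.005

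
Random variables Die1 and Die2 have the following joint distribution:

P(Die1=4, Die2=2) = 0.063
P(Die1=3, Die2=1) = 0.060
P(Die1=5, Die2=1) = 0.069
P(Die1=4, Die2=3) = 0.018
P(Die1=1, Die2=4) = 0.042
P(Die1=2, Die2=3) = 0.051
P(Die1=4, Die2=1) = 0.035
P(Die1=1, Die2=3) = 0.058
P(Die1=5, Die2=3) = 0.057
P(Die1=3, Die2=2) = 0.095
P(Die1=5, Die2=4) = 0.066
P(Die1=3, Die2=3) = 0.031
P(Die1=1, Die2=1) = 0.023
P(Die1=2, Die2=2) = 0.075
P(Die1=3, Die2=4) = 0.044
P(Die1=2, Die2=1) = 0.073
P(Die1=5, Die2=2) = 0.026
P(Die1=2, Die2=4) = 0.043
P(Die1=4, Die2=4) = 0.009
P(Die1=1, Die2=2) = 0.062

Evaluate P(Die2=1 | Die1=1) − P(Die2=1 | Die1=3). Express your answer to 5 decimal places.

P(Die1=1) = 0.023 + 0.062 + 0.058 + 0.042 = 0.185; P(Die2=1 | Die1=1) = 0.023/0.185 = 0.124324.
P(Die1=3) = 0.060 + 0.095 + 0.031 + 0.044 = 0.230; P(Die2=1 | Die1=3) = 0.060/0.230 = 0.260870.
Difference = -0.13655.

-0.13655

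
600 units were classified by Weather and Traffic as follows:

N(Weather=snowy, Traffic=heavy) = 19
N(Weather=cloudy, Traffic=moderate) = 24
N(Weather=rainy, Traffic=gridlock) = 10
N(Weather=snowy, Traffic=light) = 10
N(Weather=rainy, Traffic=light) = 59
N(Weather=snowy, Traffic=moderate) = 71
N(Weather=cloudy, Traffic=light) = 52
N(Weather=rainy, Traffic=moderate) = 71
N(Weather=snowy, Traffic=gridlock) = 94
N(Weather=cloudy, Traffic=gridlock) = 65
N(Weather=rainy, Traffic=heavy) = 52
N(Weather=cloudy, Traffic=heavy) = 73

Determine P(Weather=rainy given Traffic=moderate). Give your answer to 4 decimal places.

0.4277

Total with Traffic=moderate: 24 + 71 + 71 = 166.
P(Weather=rainy | Traffic=moderate) = 71/166 = 0.4277.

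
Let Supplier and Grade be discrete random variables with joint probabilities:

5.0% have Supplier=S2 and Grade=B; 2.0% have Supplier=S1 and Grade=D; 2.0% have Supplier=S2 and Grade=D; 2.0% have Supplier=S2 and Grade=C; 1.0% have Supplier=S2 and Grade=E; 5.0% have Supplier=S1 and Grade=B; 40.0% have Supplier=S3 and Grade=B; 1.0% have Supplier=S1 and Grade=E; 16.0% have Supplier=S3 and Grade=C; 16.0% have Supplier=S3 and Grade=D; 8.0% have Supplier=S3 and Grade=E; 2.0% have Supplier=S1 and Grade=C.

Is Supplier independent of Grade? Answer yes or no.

Every cell satisfies P(Supplier,Grade) = P(Supplier)·P(Grade). For instance P(Supplier=S1) = 0.100, P(Grade=E) = 0.100, and 0.100×0.100 = 0.010 matches the joint entry. So Supplier and Grade are independent.

yes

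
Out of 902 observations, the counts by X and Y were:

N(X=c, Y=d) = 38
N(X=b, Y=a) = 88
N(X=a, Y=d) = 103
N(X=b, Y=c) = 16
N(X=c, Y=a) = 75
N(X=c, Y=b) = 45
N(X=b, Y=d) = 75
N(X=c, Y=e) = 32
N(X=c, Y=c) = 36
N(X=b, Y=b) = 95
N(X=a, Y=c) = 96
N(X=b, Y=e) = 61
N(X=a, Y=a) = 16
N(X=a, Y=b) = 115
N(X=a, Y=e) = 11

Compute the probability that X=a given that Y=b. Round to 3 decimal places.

0.451

Total with Y=b: 115 + 95 + 45 = 255.
P(X=a | Y=b) = 115/255 = 0.451.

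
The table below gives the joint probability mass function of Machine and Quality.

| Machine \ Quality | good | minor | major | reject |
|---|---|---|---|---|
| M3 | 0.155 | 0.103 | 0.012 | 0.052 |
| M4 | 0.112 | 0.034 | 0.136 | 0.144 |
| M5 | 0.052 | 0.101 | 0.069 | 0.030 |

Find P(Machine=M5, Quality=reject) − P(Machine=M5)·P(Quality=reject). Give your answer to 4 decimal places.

P(Machine=M5) = 0.052 + 0.101 + 0.069 + 0.030 = 0.252.
P(Quality=reject) = 0.052 + 0.144 + 0.030 = 0.226.
P(Machine=M5, Quality=reject) − P(Machine=M5)P(Quality=reject) = 0.030 − 0.252×0.226 = -0.0270.

-0.0270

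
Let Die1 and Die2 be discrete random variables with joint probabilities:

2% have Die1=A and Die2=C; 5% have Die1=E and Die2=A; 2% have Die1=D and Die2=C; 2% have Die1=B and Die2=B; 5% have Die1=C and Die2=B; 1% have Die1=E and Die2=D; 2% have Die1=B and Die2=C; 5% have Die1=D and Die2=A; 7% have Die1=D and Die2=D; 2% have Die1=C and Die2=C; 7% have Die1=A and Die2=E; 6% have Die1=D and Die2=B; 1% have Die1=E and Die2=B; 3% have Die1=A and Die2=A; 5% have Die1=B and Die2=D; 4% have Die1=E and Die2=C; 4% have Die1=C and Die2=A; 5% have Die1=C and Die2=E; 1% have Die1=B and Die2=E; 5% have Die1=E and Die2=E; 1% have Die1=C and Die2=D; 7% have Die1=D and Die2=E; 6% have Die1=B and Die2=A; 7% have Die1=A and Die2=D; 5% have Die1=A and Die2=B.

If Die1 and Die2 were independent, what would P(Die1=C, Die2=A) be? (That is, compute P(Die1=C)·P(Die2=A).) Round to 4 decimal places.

P(Die1=C) = 0.04 + 0.05 + 0.02 + 0.01 + 0.05 = 0.17.
P(Die2=A) = 0.03 + 0.06 + 0.04 + 0.05 + 0.05 = 0.23.
Product: 0.17 × 0.23 = 0.0391.

0.0391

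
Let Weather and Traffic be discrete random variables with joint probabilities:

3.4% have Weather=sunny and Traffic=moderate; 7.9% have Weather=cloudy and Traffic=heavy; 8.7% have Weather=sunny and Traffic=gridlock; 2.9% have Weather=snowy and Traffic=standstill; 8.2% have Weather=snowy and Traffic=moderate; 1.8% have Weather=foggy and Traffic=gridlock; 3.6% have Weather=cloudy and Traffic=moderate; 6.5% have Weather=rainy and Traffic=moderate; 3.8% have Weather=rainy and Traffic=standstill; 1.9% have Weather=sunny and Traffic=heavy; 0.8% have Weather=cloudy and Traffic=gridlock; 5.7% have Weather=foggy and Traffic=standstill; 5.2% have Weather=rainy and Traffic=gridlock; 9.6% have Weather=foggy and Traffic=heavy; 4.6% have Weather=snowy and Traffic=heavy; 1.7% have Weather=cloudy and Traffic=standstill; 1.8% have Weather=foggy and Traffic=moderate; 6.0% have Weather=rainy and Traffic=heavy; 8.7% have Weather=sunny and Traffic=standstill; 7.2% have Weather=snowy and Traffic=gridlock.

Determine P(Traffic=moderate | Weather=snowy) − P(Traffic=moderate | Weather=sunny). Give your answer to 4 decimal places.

0.2083

P(Weather=snowy) = 0.082 + 0.046 + 0.072 + 0.029 = 0.229; P(Traffic=moderate | Weather=snowy) = 0.082/0.229 = 0.35808.
P(Weather=sunny) = 0.034 + 0.019 + 0.087 + 0.087 = 0.227; P(Traffic=moderate | Weather=sunny) = 0.034/0.227 = 0.14978.
Difference = 0.2083.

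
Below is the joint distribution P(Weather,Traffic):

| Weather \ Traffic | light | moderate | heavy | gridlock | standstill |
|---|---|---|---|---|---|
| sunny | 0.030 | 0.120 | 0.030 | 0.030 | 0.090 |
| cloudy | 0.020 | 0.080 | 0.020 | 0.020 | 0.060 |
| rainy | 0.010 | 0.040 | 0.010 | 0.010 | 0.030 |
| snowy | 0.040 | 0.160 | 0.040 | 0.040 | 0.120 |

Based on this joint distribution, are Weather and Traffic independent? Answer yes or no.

Every cell satisfies P(Weather,Traffic) = P(Weather)·P(Traffic). For instance P(Weather=rainy) = 0.100, P(Traffic=moderate) = 0.400, and 0.100×0.400 = 0.040 matches the joint entry. So Weather and Traffic are independent.

yes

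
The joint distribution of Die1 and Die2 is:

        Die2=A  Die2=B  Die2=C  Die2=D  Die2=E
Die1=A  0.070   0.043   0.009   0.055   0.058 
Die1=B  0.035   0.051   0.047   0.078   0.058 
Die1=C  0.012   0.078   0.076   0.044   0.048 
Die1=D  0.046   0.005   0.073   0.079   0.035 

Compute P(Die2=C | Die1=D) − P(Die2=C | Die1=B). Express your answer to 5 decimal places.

P(Die1=D) = 0.046 + 0.005 + 0.073 + 0.079 + 0.035 = 0.238; P(Die2=C | Die1=D) = 0.073/0.238 = 0.306723.
P(Die1=B) = 0.035 + 0.051 + 0.047 + 0.078 + 0.058 = 0.269; P(Die2=C | Die1=B) = 0.047/0.269 = 0.174721.
Difference = 0.13200.

0.13200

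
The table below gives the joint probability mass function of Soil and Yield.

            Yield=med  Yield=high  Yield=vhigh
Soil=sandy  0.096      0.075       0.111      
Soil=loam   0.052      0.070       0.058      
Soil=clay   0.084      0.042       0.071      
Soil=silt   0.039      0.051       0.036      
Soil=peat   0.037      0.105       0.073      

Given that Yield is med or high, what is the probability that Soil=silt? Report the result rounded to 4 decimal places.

P(Yield=med) = 0.096 + 0.052 + 0.084 + 0.039 + 0.037 = 0.308.
P(Yield=high) = 0.075 + 0.070 + 0.042 + 0.051 + 0.105 = 0.343.
P(Yield ∈ {med, high}) = 0.308 + 0.343 = 0.651; P(Soil=silt, Yield ∈ {med, high}) = 0.039 + 0.051 = 0.090.
P(Soil=silt | Yield ∈ {med, high}) = 0.090/0.651 = 0.1382.

0.1382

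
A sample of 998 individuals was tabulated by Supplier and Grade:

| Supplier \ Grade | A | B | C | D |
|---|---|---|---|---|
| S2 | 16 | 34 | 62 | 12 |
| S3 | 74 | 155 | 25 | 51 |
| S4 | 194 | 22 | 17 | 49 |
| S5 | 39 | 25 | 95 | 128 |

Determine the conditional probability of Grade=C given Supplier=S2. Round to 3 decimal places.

0.500

Total with Supplier=S2: 16 + 34 + 62 + 12 = 124.
P(Grade=C | Supplier=S2) = 62/124 = 0.500.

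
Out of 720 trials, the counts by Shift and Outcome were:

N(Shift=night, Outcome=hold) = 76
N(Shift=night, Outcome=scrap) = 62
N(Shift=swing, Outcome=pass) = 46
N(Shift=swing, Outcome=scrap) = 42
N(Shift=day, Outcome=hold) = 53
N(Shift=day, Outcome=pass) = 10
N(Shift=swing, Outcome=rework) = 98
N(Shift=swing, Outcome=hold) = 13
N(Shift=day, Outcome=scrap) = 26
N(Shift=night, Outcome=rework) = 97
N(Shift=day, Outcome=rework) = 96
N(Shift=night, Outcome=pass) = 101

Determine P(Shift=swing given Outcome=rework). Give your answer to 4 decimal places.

0.3368

Total with Outcome=rework: 96 + 98 + 97 = 291.
P(Shift=swing | Outcome=rework) = 98/291 = 0.3368.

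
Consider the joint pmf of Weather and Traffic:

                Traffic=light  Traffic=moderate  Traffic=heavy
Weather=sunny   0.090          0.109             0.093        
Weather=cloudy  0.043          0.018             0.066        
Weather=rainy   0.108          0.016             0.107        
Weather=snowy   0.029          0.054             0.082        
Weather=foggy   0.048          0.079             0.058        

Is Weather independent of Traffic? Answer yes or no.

no

P(Weather=rainy) = 0.231 and P(Traffic=moderate) = 0.276, so their product is 0.06376, but P(Weather=rainy, Traffic=moderate) = 0.016. Since these differ, Weather and Traffic are not independent.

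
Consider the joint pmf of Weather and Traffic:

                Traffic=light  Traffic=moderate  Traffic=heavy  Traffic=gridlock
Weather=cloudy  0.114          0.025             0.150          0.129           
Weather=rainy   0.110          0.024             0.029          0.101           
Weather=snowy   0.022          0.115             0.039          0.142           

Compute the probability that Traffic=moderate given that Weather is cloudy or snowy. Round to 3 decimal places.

P(Weather=cloudy) = 0.114 + 0.025 + 0.150 + 0.129 = 0.418.
P(Weather=snowy) = 0.022 + 0.115 + 0.039 + 0.142 = 0.318.
P(Weather ∈ {cloudy, snowy}) = 0.418 + 0.318 = 0.736; P(Traffic=moderate, Weather ∈ {cloudy, snowy}) = 0.025 + 0.115 = 0.140.
P(Traffic=moderate | Weather ∈ {cloudy, snowy}) = 0.140/0.736 = 0.190.

0.190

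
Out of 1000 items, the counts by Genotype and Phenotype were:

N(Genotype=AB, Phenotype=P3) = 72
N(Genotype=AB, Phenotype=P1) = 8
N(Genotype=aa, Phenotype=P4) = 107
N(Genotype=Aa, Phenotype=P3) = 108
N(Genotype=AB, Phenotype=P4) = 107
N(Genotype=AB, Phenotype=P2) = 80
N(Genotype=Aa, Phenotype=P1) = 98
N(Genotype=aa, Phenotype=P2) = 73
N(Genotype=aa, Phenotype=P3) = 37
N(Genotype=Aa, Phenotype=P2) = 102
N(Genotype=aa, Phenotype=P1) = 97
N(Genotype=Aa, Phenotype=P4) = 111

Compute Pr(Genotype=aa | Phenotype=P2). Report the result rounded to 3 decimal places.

0.286

Total with Phenotype=P2: 102 + 73 + 80 = 255.
P(Genotype=aa | Phenotype=P2) = 73/255 = 0.286.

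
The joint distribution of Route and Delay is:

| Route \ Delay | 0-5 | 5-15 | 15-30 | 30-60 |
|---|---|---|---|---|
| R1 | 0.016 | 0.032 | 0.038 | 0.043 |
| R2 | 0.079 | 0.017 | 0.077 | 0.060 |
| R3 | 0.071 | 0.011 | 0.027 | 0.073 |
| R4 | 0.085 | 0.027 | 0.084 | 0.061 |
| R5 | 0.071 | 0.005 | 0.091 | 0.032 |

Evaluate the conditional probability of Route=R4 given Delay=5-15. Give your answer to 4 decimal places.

0.2935

P(Delay=5-15) = 0.032 + 0.017 + 0.011 + 0.027 + 0.005 = 0.092.
P(Route=R4 | Delay=5-15) = 0.027/0.092 = 0.2935.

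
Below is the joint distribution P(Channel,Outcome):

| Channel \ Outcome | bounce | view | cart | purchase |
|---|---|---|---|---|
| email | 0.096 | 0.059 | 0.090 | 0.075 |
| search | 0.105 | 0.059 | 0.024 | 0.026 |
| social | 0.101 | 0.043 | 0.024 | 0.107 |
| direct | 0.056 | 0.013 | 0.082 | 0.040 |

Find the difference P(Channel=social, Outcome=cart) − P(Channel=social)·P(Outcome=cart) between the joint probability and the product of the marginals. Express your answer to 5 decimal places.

P(Channel=social) = 0.101 + 0.043 + 0.024 + 0.107 = 0.275.
P(Outcome=cart) = 0.090 + 0.024 + 0.024 + 0.082 = 0.220.
P(Channel=social, Outcome=cart) − P(Channel=social)P(Outcome=cart) = 0.024 − 0.275×0.220 = -0.03650.

-0.03650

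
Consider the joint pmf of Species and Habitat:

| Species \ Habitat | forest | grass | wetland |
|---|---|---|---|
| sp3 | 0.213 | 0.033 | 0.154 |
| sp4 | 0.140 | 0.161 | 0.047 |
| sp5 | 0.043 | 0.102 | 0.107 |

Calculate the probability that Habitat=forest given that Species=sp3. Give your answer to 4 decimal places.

0.5325

P(Species=sp3) = 0.213 + 0.033 + 0.154 = 0.400.
P(Habitat=forest | Species=sp3) = 0.213/0.400 = 0.5325.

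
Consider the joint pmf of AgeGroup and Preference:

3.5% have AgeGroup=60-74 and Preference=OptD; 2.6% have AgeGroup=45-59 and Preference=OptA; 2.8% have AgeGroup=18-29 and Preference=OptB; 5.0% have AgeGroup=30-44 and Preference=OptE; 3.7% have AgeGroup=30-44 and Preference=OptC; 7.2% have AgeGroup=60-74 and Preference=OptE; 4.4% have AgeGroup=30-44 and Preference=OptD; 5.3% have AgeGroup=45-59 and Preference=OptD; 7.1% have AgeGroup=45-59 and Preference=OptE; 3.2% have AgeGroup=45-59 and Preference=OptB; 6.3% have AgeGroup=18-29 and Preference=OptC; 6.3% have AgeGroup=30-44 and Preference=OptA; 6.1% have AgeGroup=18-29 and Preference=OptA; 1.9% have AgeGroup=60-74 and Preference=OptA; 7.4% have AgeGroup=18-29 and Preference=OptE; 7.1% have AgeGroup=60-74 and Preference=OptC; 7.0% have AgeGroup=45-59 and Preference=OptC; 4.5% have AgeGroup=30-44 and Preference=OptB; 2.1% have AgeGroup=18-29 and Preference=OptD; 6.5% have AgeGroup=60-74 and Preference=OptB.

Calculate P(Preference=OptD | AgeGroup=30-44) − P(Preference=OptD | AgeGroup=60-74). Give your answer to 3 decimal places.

P(AgeGroup=30-44) = 0.063 + 0.045 + 0.037 + 0.044 + 0.050 = 0.239; P(Preference=OptD | AgeGroup=30-44) = 0.044/0.239 = 0.1841.
P(AgeGroup=60-74) = 0.019 + 0.065 + 0.071 + 0.035 + 0.072 = 0.262; P(Preference=OptD | AgeGroup=60-74) = 0.035/0.262 = 0.1336.
Difference = 0.051.

0.051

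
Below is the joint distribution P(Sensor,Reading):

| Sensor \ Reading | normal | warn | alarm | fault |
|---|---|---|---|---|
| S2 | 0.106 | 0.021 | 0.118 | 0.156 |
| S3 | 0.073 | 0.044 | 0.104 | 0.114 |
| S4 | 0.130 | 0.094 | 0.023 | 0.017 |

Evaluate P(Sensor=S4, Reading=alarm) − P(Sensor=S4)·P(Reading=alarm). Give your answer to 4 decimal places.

P(Sensor=S4) = 0.130 + 0.094 + 0.023 + 0.017 = 0.264.
P(Reading=alarm) = 0.118 + 0.104 + 0.023 = 0.245.
P(Sensor=S4, Reading=alarm) − P(Sensor=S4)P(Reading=alarm) = 0.023 − 0.264×0.245 = -0.0417.

-0.0417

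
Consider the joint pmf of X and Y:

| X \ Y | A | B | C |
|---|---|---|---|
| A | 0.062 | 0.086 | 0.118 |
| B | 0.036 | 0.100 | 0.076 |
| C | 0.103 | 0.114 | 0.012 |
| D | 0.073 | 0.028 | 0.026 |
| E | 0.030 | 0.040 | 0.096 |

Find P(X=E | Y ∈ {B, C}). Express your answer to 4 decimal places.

P(Y=B) = 0.086 + 0.100 + 0.114 + 0.028 + 0.040 = 0.368.
P(Y=C) = 0.118 + 0.076 + 0.012 + 0.026 + 0.096 = 0.328.
P(Y ∈ {B, C}) = 0.368 + 0.328 = 0.696; P(X=E, Y ∈ {B, C}) = 0.040 + 0.096 = 0.136.
P(X=E | Y ∈ {B, C}) = 0.136/0.696 = 0.1954.

0.1954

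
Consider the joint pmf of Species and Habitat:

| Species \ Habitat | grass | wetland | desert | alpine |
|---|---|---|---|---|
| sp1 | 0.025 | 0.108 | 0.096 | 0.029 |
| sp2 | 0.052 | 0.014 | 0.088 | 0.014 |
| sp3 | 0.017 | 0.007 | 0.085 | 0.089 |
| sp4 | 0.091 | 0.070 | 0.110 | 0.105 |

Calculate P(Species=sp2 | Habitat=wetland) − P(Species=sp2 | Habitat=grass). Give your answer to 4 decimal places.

P(Habitat=wetland) = 0.108 + 0.014 + 0.007 + 0.070 = 0.199; P(Species=sp2 | Habitat=wetland) = 0.014/0.199 = 0.07035.
P(Habitat=grass) = 0.025 + 0.052 + 0.017 + 0.091 = 0.185; P(Species=sp2 | Habitat=grass) = 0.052/0.185 = 0.28108.
Difference = -0.2107.

-0.2107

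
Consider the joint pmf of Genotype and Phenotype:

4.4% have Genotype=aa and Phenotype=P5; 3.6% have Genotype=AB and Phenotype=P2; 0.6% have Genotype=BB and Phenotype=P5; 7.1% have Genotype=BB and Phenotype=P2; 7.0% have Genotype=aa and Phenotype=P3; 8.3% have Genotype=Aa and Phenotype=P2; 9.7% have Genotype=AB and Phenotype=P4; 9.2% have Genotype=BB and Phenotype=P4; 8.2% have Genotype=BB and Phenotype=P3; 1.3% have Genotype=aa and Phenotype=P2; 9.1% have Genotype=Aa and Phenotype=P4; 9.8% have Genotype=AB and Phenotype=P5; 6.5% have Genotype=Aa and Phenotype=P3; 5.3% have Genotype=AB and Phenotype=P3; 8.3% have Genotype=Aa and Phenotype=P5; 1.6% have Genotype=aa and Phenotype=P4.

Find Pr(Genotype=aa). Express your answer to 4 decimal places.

0.1430

P(Genotype=aa) = 0.013 + 0.070 + 0.016 + 0.044 = 0.143.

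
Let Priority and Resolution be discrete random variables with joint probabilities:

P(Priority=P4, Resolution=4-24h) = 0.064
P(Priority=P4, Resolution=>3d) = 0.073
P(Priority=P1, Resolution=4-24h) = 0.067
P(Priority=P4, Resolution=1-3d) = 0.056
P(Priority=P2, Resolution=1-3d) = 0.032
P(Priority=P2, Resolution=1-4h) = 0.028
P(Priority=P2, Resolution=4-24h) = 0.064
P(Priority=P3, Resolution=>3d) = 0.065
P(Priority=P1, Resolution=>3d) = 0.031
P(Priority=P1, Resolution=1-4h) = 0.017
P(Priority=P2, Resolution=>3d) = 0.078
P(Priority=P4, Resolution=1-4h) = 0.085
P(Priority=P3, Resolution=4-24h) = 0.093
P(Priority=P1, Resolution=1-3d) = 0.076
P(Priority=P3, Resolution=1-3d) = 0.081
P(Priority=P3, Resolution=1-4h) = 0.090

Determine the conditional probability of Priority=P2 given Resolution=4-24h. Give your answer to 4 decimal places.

0.2222

P(Resolution=4-24h) = 0.067 + 0.064 + 0.093 + 0.064 = 0.288.
P(Priority=P2 | Resolution=4-24h) = 0.064/0.288 = 0.2222.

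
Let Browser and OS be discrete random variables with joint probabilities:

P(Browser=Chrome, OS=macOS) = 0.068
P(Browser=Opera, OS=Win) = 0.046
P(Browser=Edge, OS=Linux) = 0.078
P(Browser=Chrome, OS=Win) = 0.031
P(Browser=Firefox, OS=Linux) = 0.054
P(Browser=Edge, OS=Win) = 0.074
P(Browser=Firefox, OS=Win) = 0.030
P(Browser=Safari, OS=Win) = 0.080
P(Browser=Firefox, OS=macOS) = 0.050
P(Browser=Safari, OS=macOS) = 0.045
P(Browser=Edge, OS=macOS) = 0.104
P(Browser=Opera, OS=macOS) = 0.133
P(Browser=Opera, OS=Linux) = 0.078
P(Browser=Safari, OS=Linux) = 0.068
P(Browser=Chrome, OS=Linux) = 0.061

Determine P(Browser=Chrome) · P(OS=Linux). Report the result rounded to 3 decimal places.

0.054

P(Browser=Chrome) = 0.031 + 0.068 + 0.061 = 0.160.
P(OS=Linux) = 0.061 + 0.054 + 0.068 + 0.078 + 0.078 = 0.339.
Product: 0.160 × 0.339 = 0.054.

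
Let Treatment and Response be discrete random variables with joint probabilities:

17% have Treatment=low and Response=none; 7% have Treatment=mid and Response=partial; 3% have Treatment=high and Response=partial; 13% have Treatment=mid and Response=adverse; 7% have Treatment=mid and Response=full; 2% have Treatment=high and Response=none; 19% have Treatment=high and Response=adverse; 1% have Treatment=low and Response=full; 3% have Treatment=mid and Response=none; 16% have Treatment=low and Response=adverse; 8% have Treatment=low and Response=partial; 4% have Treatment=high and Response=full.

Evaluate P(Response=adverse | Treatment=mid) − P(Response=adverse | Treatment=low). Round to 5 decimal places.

P(Treatment=mid) = 0.03 + 0.07 + 0.07 + 0.13 = 0.30; P(Response=adverse | Treatment=mid) = 0.13/0.30 = 0.433333.
P(Treatment=low) = 0.17 + 0.08 + 0.01 + 0.16 = 0.42; P(Response=adverse | Treatment=low) = 0.16/0.42 = 0.380952.
Difference = 0.05238.

0.05238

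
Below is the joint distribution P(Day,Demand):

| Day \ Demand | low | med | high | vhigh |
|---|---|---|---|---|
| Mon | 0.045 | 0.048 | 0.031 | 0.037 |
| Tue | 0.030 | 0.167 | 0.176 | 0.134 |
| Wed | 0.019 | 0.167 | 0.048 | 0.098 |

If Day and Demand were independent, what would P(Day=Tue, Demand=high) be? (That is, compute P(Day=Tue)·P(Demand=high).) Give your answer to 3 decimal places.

P(Day=Tue) = 0.030 + 0.167 + 0.176 + 0.134 = 0.507.
P(Demand=high) = 0.031 + 0.176 + 0.048 = 0.255.
Product: 0.507 × 0.255 = 0.129.

0.129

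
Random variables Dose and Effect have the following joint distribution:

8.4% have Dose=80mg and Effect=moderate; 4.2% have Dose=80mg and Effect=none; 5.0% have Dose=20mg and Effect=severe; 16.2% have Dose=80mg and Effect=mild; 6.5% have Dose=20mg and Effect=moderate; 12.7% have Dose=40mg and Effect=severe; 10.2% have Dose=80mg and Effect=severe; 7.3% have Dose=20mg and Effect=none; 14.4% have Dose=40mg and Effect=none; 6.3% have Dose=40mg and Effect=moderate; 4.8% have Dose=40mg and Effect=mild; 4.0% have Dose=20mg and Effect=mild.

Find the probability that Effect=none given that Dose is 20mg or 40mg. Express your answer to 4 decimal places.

P(Dose=20mg) = 0.073 + 0.040 + 0.065 + 0.050 = 0.228.
P(Dose=40mg) = 0.144 + 0.048 + 0.063 + 0.127 = 0.382.
P(Dose ∈ {20mg, 40mg}) = 0.228 + 0.382 = 0.610; P(Effect=none, Dose ∈ {20mg, 40mg}) = 0.073 + 0.144 = 0.217.
P(Effect=none | Dose ∈ {20mg, 40mg}) = 0.217/0.610 = 0.3557.

0.3557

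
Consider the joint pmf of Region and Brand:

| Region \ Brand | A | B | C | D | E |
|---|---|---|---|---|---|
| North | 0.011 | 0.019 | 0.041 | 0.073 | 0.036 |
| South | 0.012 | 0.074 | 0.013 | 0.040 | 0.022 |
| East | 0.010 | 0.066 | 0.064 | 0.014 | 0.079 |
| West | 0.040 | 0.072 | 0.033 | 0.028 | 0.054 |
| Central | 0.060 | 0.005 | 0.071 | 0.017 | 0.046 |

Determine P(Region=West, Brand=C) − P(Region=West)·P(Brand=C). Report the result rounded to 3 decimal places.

P(Region=West) = 0.040 + 0.072 + 0.033 + 0.028 + 0.054 = 0.227.
P(Brand=C) = 0.041 + 0.013 + 0.064 + 0.033 + 0.071 = 0.222.
P(Region=West, Brand=C) − P(Region=West)P(Brand=C) = 0.033 − 0.227×0.222 = -0.017.

-0.017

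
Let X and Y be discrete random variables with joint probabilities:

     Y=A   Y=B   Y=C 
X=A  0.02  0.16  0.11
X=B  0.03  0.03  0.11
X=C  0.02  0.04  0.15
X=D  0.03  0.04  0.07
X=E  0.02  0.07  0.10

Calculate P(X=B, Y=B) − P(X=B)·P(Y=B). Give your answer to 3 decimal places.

P(X=B) = 0.03 + 0.03 + 0.11 = 0.17.
P(Y=B) = 0.16 + 0.03 + 0.04 + 0.04 + 0.07 = 0.34.
P(X=B, Y=B) − P(X=B)P(Y=B) = 0.03 − 0.17×0.34 = -0.028.

-0.028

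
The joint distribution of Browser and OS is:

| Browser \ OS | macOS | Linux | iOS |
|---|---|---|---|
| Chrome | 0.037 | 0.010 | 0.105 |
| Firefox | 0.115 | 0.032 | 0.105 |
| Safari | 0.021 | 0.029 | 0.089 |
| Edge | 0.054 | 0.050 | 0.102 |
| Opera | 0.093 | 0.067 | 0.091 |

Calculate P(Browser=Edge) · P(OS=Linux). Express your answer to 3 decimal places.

0.039

P(Browser=Edge) = 0.054 + 0.050 + 0.102 = 0.206.
P(OS=Linux) = 0.010 + 0.032 + 0.029 + 0.050 + 0.067 = 0.188.
Product: 0.206 × 0.188 = 0.039.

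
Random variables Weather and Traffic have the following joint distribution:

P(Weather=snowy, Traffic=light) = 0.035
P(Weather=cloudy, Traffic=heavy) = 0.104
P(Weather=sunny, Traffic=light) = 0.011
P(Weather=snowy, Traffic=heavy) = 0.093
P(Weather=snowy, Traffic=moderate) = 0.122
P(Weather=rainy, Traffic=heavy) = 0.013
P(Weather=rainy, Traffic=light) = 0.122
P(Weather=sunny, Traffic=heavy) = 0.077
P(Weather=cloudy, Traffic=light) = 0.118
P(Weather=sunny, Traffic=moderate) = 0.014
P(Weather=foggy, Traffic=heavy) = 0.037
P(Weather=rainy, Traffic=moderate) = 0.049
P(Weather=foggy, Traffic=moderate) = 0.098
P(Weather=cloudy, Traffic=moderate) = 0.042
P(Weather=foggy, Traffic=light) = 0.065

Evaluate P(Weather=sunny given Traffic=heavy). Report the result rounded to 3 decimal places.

P(Traffic=heavy) = 0.077 + 0.104 + 0.013 + 0.093 + 0.037 = 0.324.
P(Weather=sunny | Traffic=heavy) = 0.077/0.324 = 0.238.

0.238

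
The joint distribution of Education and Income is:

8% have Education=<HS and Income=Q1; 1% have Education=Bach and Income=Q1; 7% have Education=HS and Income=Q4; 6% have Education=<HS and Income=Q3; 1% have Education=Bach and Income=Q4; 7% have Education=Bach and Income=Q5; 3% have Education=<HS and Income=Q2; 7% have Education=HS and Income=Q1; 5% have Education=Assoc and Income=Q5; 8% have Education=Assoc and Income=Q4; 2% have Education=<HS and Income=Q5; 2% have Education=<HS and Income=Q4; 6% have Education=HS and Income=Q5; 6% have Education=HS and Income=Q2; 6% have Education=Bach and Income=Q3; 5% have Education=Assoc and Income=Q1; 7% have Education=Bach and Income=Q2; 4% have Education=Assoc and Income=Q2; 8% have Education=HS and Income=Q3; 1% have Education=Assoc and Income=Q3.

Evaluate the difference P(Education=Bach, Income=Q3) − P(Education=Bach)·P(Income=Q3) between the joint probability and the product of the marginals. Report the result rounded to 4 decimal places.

P(Education=Bach) = 0.01 + 0.07 + 0.06 + 0.01 + 0.07 = 0.22.
P(Income=Q3) = 0.06 + 0.08 + 0.01 + 0.06 = 0.21.
P(Education=Bach, Income=Q3) − P(Education=Bach)P(Income=Q3) = 0.06 − 0.22×0.21 = 0.0138.

0.0138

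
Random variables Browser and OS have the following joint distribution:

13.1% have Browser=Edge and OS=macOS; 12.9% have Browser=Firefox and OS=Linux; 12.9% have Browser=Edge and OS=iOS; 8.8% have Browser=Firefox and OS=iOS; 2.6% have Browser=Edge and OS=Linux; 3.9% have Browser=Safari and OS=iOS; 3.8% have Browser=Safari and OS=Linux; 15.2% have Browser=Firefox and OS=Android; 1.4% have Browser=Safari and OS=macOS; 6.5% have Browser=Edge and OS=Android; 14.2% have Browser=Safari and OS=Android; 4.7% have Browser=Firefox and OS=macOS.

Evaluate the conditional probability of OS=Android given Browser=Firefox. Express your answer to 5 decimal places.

P(Browser=Firefox) = 0.047 + 0.129 + 0.088 + 0.152 = 0.416.
P(OS=Android | Browser=Firefox) = 0.152/0.416 = 0.36538.

0.36538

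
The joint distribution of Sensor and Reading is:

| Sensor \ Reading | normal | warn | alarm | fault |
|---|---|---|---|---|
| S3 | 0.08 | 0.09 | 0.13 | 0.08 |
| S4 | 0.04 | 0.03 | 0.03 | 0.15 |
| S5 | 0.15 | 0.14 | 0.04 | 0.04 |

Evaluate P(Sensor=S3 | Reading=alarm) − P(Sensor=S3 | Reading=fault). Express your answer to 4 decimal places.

0.3537

P(Reading=alarm) = 0.13 + 0.03 + 0.04 = 0.20; P(Sensor=S3 | Reading=alarm) = 0.13/0.20 = 0.65000.
P(Reading=fault) = 0.08 + 0.15 + 0.04 = 0.27; P(Sensor=S3 | Reading=fault) = 0.08/0.27 = 0.29630.
Difference = 0.3537.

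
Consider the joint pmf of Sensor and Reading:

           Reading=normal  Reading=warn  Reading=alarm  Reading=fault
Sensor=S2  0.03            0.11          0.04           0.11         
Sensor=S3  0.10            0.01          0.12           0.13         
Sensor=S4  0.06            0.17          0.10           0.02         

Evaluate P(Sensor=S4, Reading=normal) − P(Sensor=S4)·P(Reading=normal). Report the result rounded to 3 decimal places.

P(Sensor=S4) = 0.06 + 0.17 + 0.10 + 0.02 = 0.35.
P(Reading=normal) = 0.03 + 0.10 + 0.06 = 0.19.
P(Sensor=S4, Reading=normal) − P(Sensor=S4)P(Reading=normal) = 0.06 − 0.35×0.19 = -0.007.

-0.007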